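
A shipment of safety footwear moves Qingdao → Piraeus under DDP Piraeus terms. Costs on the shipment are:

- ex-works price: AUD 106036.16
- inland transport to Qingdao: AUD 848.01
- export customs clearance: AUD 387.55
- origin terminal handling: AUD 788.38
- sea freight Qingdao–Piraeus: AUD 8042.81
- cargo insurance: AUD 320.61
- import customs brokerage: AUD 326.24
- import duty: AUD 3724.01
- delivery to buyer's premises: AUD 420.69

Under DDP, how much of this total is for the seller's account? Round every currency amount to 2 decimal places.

Seller's account: AUD 120894.46

DDP: the seller bears all costs including import duty.
Seller's account: goods 106036.16 + inland to port 848.01 + export clearance 387.55 + origin terminal 788.38 + freight 8042.81 + insurance 320.61 + brokerage 326.24 + duty 3724.01 + delivery 420.69 = 120894.46
Buyer's account: 0.00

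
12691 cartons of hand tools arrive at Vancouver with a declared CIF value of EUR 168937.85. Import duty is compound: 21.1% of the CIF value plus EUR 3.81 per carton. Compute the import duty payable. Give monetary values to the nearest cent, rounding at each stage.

Ad valorem component: 168937.85 × 21.1% = 35645.89
Specific component: 12691 × 3.81 = 48352.71
Import duty = 35645.89 + 48352.71 = 83998.60

Import duty: EUR 83998.60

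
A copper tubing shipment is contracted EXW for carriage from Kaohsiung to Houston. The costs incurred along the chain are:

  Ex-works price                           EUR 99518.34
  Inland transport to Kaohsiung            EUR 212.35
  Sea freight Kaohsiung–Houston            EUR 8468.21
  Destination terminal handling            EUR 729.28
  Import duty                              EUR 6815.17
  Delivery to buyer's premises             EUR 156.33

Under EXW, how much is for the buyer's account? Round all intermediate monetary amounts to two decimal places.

Buyer's account: EUR 16381.34

EXW: the seller makes goods available at their premises; the buyer bears all onward costs.
Seller's account: goods 99518.34 = 99518.34
Buyer's account: inland to port 212.35 + freight 8468.21 + destination terminal 729.28 + duty 6815.17 + delivery 156.33 = 16381.34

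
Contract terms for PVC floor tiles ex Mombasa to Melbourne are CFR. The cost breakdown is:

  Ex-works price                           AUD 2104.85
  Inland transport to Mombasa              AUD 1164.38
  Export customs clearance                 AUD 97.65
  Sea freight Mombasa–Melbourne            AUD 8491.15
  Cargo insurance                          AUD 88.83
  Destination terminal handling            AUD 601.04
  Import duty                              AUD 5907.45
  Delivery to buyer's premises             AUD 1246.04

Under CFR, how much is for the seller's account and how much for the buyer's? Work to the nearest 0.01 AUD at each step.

CFR: the seller pays costs through ocean freight to the destination port, but not insurance.
Seller's account: goods 2104.85 + inland to port 1164.38 + export clearance 97.65 + freight 8491.15 = 11858.03
Buyer's account: insurance 88.83 + destination terminal 601.04 + duty 5907.45 + delivery 1246.04 = 7843.36

Seller: AUD 11858.03; buyer: AUD 7843.36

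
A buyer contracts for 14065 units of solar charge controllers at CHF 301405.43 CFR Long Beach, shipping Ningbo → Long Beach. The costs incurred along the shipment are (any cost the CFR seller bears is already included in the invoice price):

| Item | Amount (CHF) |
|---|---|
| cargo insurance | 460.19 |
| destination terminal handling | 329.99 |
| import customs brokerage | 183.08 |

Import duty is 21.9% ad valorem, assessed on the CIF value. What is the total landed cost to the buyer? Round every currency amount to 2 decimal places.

CFR: the seller pays costs through ocean freight to the destination port, but not insurance.
CIF value = CFR price + insurance = 301405.43 + 460.19 = 301865.62
Import duty = 301865.62 × 21.9% = 66108.57
Buyer bears: insurance 460.19 + destination terminal 329.99 + brokerage 183.08 + duty 66108.57 = 67081.83
Landed cost = invoice 301405.43 + 67081.83 = 368487.26

Total landed cost: CHF 368487.26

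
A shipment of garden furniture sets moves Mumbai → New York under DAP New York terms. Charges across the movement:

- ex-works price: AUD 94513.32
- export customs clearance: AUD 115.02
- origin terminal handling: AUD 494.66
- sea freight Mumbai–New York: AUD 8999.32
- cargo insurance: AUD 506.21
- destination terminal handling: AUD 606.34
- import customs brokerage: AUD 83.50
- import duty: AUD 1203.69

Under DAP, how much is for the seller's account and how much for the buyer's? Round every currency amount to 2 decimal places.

DAP: the seller bears all costs to the named destination except import duty and clearance.
Seller's account: goods 94513.32 + export clearance 115.02 + origin terminal 494.66 + freight 8999.32 + insurance 506.21 + destination terminal 606.34 = 105234.87
Buyer's account: brokerage 83.50 + duty 1203.69 = 1287.19

Seller: AUD 105234.87; buyer: AUD 1287.19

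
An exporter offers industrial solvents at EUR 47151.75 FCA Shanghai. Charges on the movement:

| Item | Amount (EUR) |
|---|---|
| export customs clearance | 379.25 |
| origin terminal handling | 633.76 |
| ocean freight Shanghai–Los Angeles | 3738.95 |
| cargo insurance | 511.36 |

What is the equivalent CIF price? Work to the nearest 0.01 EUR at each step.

CIF price: EUR 52035.82

Not relevant to the conversion: export clearance — on the seller under both FCA and CIF; already in the FCA price and stays in the CIF price.
From FCA to CIF, the seller additionally bears: origin terminal, freight, insurance.
CIF price = 47151.75 + 633.76 + 3738.95 + 511.36 = 52035.82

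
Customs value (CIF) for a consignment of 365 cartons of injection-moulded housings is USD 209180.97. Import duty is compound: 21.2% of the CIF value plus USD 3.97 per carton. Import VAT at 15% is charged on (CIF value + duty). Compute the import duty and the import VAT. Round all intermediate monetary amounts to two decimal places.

Import duty: USD 45795.42; import VAT: USD 38246.46

Ad valorem component: 209180.97 × 21.2% = 44346.37
Specific component: 365 × 3.97 = 1449.05
Import duty = 44346.37 + 1449.05 = 45795.42
VAT base = CIF + duty = 209180.97 + 45795.42 = 254976.39
Import VAT = 254976.39 × 15% = 38246.46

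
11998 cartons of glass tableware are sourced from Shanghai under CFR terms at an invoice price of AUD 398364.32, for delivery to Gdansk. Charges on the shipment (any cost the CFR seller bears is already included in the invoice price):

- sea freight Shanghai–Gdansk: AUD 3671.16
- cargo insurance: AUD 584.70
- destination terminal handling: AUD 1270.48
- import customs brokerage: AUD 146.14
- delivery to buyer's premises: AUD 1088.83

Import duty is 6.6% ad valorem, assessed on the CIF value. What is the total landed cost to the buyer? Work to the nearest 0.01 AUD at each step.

Total landed cost: AUD 427785.11

CFR: the seller pays costs through ocean freight to the destination port, but not insurance.
Already in the invoice (seller's account under CFR): freight — exclude.
CIF value = CFR price + insurance = 398364.32 + 584.70 = 398949.02
Import duty = 398949.02 × 6.6% = 26330.64
Buyer bears: insurance 584.70 + destination terminal 1270.48 + brokerage 146.14 + delivery 1088.83 + duty 26330.64 = 29420.79
Landed cost = invoice 398364.32 + 29420.79 = 427785.11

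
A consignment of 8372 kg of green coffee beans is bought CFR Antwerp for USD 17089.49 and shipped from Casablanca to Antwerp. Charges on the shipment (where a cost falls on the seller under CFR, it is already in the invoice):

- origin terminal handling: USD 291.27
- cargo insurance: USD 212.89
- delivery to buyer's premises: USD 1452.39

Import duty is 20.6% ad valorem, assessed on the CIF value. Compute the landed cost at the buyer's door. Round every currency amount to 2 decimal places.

CFR: the seller pays costs through ocean freight to the destination port, but not insurance.
Already in the invoice (seller's account under CFR): origin terminal — exclude.
CIF value = CFR price + insurance = 17089.49 + 212.89 = 17302.38
Import duty = 17302.38 × 20.6% = 3564.29
Buyer bears: insurance 212.89 + delivery 1452.39 + duty 3564.29 = 5229.57
Landed cost = invoice 17089.49 + 5229.57 = 22319.06

Total landed cost: USD 22319.06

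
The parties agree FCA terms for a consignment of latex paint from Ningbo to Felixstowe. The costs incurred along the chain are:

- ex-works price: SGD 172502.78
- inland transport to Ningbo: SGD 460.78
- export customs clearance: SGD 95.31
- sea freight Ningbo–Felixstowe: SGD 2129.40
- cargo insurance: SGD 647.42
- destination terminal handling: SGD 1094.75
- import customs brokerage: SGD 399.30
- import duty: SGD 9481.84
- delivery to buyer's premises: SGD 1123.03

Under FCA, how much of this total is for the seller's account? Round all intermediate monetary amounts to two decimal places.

FCA: the seller delivers export-cleared goods to the carrier; the buyer bears costs from that point.
Seller's account: goods 172502.78 + inland to port 460.78 + export clearance 95.31 = 173058.87
Buyer's account: freight 2129.40 + insurance 647.42 + destination terminal 1094.75 + brokerage 399.30 + duty 9481.84 + delivery 1123.03 = 14875.74

Seller's account: SGD 173058.87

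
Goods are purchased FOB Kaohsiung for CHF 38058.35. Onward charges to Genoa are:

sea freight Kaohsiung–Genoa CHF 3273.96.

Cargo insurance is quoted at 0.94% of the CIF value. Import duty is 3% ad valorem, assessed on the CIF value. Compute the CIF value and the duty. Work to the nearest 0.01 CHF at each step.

CIF value: CHF 41724.52; import duty: CHF 1251.74

Let C be the CIF value. C = FOB price + freight + 0.94% × C
C − 0.94% × C = 38058.35 + 3273.96
0.9906 × C = 41332.31
C = 41332.31 / 0.9906 = 41724.52
Insurance premium = 0.94% × 41724.52 = 392.21
Import duty = 41724.52 × 3% = 1251.74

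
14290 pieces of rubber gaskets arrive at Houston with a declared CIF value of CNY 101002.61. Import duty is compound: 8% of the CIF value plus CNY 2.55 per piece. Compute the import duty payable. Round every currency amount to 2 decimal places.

Import duty: CNY 44519.71

Ad valorem component: 101002.61 × 8% = 8080.21
Specific component: 14290 × 2.55 = 36439.50
Import duty = 8080.21 + 36439.50 = 44519.71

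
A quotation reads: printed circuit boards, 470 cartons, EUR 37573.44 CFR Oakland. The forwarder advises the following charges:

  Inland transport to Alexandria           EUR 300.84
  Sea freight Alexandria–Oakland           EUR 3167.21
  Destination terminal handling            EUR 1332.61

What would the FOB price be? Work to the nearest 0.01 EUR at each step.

FOB price: EUR 34406.23

Not relevant to the conversion: inland to port — on the seller under both CFR and FOB; already in the CFR price and stays in the FOB price. destination terminal — on the buyer under both terms; not part of either seller's price.
From CFR to FOB, the seller no longer bears: freight.
FOB price = 37573.44 − 3167.21 = 34406.23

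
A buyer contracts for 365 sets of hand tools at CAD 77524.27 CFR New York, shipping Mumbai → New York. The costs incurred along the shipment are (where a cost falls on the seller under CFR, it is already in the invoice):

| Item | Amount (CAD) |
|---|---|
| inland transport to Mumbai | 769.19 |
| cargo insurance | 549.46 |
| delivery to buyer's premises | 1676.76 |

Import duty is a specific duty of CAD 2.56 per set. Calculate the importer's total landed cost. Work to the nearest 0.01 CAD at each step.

CFR: the seller pays costs through ocean freight to the destination port, but not insurance.
Already in the invoice (seller's account under CFR): inland to port — exclude.
CIF value = CFR price + insurance = 77524.27 + 549.46 = 78073.73
Import duty = 365 × 2.56 = 934.40
Buyer bears: insurance 549.46 + delivery 1676.76 + duty 934.40 = 3160.62
Landed cost = invoice 77524.27 + 3160.62 = 80684.89

Total landed cost: CAD 80684.89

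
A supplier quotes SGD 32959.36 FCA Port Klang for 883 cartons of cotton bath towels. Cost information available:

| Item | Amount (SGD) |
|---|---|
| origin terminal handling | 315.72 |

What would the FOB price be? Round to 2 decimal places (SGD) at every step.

FOB price: SGD 33275.08

From FCA to FOB, the seller additionally bears: origin terminal.
FOB price = 32959.36 + 315.72 = 33275.08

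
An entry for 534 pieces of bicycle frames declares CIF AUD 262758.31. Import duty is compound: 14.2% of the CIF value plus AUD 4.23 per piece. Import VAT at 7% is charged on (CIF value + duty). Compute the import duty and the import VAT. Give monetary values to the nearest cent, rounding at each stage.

Import duty: AUD 39570.50; import VAT: AUD 21163.02

Ad valorem component: 262758.31 × 14.2% = 37311.68
Specific component: 534 × 4.23 = 2258.82
Import duty = 37311.68 + 2258.82 = 39570.50
VAT base = CIF + duty = 262758.31 + 39570.50 = 302328.81
Import VAT = 302328.81 × 7% = 21163.02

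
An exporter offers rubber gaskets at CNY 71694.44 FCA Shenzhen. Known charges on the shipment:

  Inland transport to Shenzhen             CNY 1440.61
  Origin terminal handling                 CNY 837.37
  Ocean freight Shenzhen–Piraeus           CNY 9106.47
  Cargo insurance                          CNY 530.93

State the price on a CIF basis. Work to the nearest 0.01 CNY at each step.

CIF price: CNY 82169.21

Not relevant to the conversion: inland to port — on the seller under both FCA and CIF; already in the FCA price and stays in the CIF price.
From FCA to CIF, the seller additionally bears: origin terminal, freight, insurance.
CIF price = 71694.44 + 837.37 + 9106.47 + 530.93 = 82169.21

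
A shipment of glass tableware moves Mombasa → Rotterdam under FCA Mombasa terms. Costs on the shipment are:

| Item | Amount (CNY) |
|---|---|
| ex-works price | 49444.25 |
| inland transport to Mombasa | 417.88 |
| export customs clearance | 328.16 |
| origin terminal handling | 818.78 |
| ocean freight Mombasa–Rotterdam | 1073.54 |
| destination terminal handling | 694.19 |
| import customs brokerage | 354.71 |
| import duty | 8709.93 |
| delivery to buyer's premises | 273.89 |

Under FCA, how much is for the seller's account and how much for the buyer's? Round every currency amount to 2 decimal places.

FCA: the seller delivers export-cleared goods to the carrier; the buyer bears costs from that point.
Seller's account: goods 49444.25 + inland to port 417.88 + export clearance 328.16 = 50190.29
Buyer's account: origin terminal 818.78 + freight 1073.54 + destination terminal 694.19 + brokerage 354.71 + duty 8709.93 + delivery 273.89 = 11925.04

Seller: CNY 50190.29; buyer: CNY 11925.04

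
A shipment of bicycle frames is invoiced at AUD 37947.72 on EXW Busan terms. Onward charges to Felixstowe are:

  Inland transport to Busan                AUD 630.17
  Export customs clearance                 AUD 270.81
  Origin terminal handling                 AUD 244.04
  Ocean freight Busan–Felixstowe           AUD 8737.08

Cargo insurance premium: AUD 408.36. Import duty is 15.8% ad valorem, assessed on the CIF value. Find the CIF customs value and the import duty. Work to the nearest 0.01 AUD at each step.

CIF = EXW price + pre-shipment costs + freight + insurance
CIF = 37947.72 + 630.17 + 270.81 + 244.04 + 8737.08 + 408.36 = 48238.18
Import duty = 48238.18 × 15.8% = 7621.63

CIF value: AUD 48238.18; import duty: AUD 7621.63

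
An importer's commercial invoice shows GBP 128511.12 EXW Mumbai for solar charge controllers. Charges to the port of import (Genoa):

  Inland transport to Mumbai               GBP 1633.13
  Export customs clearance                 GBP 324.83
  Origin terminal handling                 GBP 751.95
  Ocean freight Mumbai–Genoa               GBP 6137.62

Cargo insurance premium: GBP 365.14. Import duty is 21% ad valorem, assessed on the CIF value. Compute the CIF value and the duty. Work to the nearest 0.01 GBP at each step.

CIF value: GBP 137723.79; import duty: GBP 28922.00

CIF = EXW price + pre-shipment costs + freight + insurance
CIF = 128511.12 + 1633.13 + 324.83 + 751.95 + 6137.62 + 365.14 = 137723.79
Import duty = 137723.79 × 21% = 28922.00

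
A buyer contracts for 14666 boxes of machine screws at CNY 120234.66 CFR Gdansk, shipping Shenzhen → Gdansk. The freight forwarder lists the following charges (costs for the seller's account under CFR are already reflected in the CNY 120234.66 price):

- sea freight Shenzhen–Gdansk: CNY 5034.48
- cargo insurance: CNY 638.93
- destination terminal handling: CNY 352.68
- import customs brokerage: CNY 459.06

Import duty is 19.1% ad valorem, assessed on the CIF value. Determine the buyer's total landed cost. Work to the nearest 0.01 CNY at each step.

CFR: the seller pays costs through ocean freight to the destination port, but not insurance.
Already in the invoice (seller's account under CFR): freight — exclude.
CIF value = CFR price + insurance = 120234.66 + 638.93 = 120873.59
Import duty = 120873.59 × 19.1% = 23086.86
Buyer bears: insurance 638.93 + destination terminal 352.68 + brokerage 459.06 + duty 23086.86 = 24537.53
Landed cost = invoice 120234.66 + 24537.53 = 144772.19

Total landed cost: CNY 144772.19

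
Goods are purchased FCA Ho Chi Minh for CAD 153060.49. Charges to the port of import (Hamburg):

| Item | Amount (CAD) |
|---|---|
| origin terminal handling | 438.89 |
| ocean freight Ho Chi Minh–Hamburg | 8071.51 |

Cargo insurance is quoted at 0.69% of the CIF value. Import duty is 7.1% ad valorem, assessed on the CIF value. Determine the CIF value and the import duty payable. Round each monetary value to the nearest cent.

Let C be the CIF value. C = FCA price + pre-shipment costs + freight + 0.69% × C
C − 0.69% × C = 153060.49 + 438.89 + 8071.51
0.9931 × C = 161570.89
C = 161570.89 / 0.9931 = 162693.47
Insurance premium = 0.69% × 162693.47 = 1122.58
Import duty = 162693.47 × 7.1% = 11551.24

CIF value: CAD 162693.47; import duty: CAD 11551.24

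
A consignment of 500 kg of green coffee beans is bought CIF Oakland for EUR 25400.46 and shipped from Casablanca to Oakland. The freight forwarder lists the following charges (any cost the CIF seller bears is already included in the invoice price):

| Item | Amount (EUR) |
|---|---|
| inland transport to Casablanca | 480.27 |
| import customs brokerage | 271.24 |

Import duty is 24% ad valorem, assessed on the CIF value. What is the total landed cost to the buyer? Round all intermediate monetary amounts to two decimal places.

CIF: the seller pays costs through ocean freight and marine insurance to the destination port.
Already in the invoice (seller's account under CIF): inland to port — exclude.
The CIF price already equals the CIF value: 25400.46
Import duty = 25400.46 × 24% = 6096.11
Buyer bears: brokerage 271.24 + duty 6096.11 = 6367.35
Landed cost = invoice 25400.46 + 6367.35 = 31767.81

Total landed cost: EUR 31767.81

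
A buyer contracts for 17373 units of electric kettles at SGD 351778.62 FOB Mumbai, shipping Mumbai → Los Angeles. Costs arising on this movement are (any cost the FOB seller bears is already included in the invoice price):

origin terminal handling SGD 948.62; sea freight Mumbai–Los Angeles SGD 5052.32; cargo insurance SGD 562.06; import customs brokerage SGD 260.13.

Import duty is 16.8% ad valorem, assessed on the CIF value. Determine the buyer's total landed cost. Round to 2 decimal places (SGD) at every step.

Total landed cost: SGD 417695.15

FOB: the seller bears costs until goods are on board at the origin port; the buyer bears freight, insurance and all costs thereafter.
Already in the invoice (seller's account under FOB): origin terminal — exclude.
CIF value = FOB price + freight + insurance = 351778.62 + 5052.32 + 562.06 = 357393.00
Import duty = 357393.00 × 16.8% = 60042.02
Buyer bears: freight 5052.32 + insurance 562.06 + brokerage 260.13 + duty 60042.02 = 65916.53
Landed cost = invoice 351778.62 + 65916.53 = 417695.15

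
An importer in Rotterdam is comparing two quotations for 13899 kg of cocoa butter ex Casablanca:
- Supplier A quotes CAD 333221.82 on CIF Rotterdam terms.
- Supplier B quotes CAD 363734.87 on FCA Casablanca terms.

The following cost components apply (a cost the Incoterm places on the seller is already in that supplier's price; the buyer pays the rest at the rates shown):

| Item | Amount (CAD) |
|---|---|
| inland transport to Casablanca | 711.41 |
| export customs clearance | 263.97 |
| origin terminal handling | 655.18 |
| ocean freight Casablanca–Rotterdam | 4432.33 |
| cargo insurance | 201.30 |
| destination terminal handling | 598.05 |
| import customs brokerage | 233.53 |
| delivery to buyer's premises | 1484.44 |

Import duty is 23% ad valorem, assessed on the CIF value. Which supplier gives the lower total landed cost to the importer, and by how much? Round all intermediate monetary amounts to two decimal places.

Supplier A (CIF):
The CIF price already equals the CIF value: 333221.82
Import duty = 333221.82 × 23% = 76641.02
Buyer bears (A): 598.05 + 233.53 + 1484.44 = 2316.02
Landed cost (A) = invoice 333221.82 + 2316.02 + duty 76641.02 = 412178.86
Supplier B (FCA):
CIF value = FCA price + origin terminal + freight + insurance = 363734.87 + 655.18 + 4432.33 + 201.30 = 369023.68
Import duty = 369023.68 × 23% = 84875.45
Buyer bears (B): 655.18 + 4432.33 + 201.30 + 598.05 + 233.53 + 1484.44 = 7604.83
Landed cost (B) = invoice 363734.87 + 7604.83 + duty 84875.45 = 456215.15
Difference = |412178.86 − 456215.15| = 44036.29

Supplier A is cheaper by CAD 44036.29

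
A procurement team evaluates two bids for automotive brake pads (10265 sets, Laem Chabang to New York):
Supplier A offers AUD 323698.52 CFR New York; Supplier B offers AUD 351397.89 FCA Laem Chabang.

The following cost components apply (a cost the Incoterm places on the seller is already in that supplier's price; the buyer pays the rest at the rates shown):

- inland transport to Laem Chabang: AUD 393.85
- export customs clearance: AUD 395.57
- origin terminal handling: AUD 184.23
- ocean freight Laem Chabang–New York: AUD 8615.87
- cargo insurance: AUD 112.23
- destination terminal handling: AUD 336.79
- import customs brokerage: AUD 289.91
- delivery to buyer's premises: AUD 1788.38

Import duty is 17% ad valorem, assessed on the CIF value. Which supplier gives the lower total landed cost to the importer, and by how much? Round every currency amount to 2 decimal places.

Supplier A is cheaper by AUD 42704.38

Supplier A (CFR):
CIF value = CFR price + insurance = 323698.52 + 112.23 = 323810.75
Import duty = 323810.75 × 17% = 55047.83
Buyer bears (A): 112.23 + 336.79 + 289.91 + 1788.38 = 2527.31
Landed cost (A) = invoice 323698.52 + 2527.31 + duty 55047.83 = 381273.66
Supplier B (FCA):
CIF value = FCA price + origin terminal + freight + insurance = 351397.89 + 184.23 + 8615.87 + 112.23 = 360310.22
Import duty = 360310.22 × 17% = 61252.74
Buyer bears (B): 184.23 + 8615.87 + 112.23 + 336.79 + 289.91 + 1788.38 = 11327.41
Landed cost (B) = invoice 351397.89 + 11327.41 + duty 61252.74 = 423978.04
Difference = |381273.66 − 423978.04| = 42704.38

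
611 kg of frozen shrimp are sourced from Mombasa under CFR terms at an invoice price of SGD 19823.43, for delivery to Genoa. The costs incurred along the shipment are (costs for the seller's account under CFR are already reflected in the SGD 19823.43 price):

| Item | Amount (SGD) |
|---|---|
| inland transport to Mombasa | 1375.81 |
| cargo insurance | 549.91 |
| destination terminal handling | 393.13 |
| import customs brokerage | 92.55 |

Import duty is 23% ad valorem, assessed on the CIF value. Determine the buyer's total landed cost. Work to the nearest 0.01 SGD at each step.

Total landed cost: SGD 25544.89

CFR: the seller pays costs through ocean freight to the destination port, but not insurance.
Already in the invoice (seller's account under CFR): inland to port — exclude.
CIF value = CFR price + insurance = 19823.43 + 549.91 = 20373.34
Import duty = 20373.34 × 23% = 4685.87
Buyer bears: insurance 549.91 + destination terminal 393.13 + brokerage 92.55 + duty 4685.87 = 5721.46
Landed cost = invoice 19823.43 + 5721.46 = 25544.89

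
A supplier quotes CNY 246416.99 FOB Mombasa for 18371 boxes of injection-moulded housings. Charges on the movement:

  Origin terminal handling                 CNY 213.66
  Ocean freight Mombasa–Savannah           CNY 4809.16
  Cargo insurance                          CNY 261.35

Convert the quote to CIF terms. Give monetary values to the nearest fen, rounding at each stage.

CIF price: CNY 251487.50

Not relevant to the conversion: origin terminal — on the seller under both FOB and CIF; already in the FOB price and stays in the CIF price.
From FOB to CIF, the seller additionally bears: freight, insurance.
CIF price = 246416.99 + 4809.16 + 261.35 = 251487.50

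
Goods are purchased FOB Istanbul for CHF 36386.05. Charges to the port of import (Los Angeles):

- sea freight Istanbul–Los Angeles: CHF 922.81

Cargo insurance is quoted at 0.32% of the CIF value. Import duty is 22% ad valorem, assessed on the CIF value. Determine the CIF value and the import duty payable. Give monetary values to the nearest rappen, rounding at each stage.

Let C be the CIF value. C = FOB price + freight + 0.32% × C
C − 0.32% × C = 36386.05 + 922.81
0.9968 × C = 37308.86
C = 37308.86 / 0.9968 = 37428.63
Insurance premium = 0.32% × 37428.63 = 119.77
Import duty = 37428.63 × 22% = 8234.30

CIF value: CHF 37428.63; import duty: CHF 8234.30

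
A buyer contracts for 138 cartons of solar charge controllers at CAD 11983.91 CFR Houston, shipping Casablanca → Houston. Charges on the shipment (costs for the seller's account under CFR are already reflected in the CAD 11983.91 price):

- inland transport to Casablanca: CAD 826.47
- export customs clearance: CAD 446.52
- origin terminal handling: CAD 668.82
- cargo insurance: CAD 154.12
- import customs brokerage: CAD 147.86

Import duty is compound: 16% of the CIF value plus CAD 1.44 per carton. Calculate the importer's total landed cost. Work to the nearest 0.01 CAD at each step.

CFR: the seller pays costs through ocean freight to the destination port, but not insurance.
Already in the invoice (seller's account under CFR): inland to port, export clearance, origin terminal — exclude.
CIF value = CFR price + insurance = 11983.91 + 154.12 = 12138.03
Ad valorem component: 12138.03 × 16% = 1942.08
Specific component: 138 × 1.44 = 198.72
Import duty = 1942.08 + 198.72 = 2140.80
Buyer bears: insurance 154.12 + brokerage 147.86 + duty 2140.80 = 2442.78
Landed cost = invoice 11983.91 + 2442.78 = 14426.69

Total landed cost: CAD 14426.69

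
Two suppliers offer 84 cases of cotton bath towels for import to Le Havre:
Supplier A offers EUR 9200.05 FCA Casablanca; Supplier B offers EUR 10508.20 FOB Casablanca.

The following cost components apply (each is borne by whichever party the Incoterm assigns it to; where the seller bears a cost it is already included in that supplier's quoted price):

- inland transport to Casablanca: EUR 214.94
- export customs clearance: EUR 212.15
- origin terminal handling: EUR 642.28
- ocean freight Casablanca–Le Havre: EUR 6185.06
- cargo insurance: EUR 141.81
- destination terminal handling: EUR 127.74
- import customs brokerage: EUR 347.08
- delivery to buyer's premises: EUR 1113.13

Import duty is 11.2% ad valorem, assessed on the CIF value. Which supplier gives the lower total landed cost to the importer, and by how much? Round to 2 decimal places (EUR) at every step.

Supplier A (FCA):
CIF value = FCA price + origin terminal + freight + insurance = 9200.05 + 642.28 + 6185.06 + 141.81 = 16169.20
Import duty = 16169.20 × 11.2% = 1810.95
Buyer bears (A): 642.28 + 6185.06 + 141.81 + 127.74 + 347.08 + 1113.13 = 8557.10
Landed cost (A) = invoice 9200.05 + 8557.10 + duty 1810.95 = 19568.10
Supplier B (FOB):
CIF value = FOB price + freight + insurance = 10508.20 + 6185.06 + 141.81 = 16835.07
Import duty = 16835.07 × 11.2% = 1885.53
Buyer bears (B): 6185.06 + 141.81 + 127.74 + 347.08 + 1113.13 = 7914.82
Landed cost (B) = invoice 10508.20 + 7914.82 + duty 1885.53 = 20308.55
Difference = |19568.10 − 20308.55| = 740.45

Supplier A is cheaper by EUR 740.45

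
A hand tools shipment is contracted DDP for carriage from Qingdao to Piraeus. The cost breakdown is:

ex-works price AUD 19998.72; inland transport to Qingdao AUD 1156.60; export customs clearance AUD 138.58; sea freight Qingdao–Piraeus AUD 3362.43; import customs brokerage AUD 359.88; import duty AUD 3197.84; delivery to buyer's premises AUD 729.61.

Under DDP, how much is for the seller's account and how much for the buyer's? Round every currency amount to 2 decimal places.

Seller: AUD 28943.66; buyer: AUD 0.00

DDP: the seller bears all costs including import duty.
Seller's account: goods 19998.72 + inland to port 1156.60 + export clearance 138.58 + freight 3362.43 + brokerage 359.88 + duty 3197.84 + delivery 729.61 = 28943.66
Buyer's account: 0.00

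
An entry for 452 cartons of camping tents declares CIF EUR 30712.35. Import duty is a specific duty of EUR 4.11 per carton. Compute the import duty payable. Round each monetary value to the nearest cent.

Import duty: EUR 1857.72

Import duty = 452 × 4.11 = 1857.72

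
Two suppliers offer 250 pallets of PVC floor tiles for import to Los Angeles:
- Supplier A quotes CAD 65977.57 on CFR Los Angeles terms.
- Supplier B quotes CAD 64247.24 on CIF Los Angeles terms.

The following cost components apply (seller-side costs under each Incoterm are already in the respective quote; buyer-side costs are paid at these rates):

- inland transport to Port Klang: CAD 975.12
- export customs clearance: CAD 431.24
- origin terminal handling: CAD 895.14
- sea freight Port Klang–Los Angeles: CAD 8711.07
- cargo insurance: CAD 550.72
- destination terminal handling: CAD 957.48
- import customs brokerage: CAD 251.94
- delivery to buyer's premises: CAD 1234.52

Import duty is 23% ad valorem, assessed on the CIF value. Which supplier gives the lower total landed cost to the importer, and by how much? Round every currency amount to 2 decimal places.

Supplier B is cheaper by CAD 2805.69

Supplier A (CFR):
CIF value = CFR price + insurance = 65977.57 + 550.72 = 66528.29
Import duty = 66528.29 × 23% = 15301.51
Buyer bears (A): 550.72 + 957.48 + 251.94 + 1234.52 = 2994.66
Landed cost (A) = invoice 65977.57 + 2994.66 + duty 15301.51 = 84273.74
Supplier B (CIF):
The CIF price already equals the CIF value: 64247.24
Import duty = 64247.24 × 23% = 14776.87
Buyer bears (B): 957.48 + 251.94 + 1234.52 = 2443.94
Landed cost (B) = invoice 64247.24 + 2443.94 + duty 14776.87 = 81468.05
Difference = |84273.74 − 81468.05| = 2805.69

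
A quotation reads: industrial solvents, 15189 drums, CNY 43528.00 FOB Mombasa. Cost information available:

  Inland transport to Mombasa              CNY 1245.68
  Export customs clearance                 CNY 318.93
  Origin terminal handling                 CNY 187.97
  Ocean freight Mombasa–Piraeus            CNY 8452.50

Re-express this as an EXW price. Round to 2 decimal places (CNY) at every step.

EXW price: CNY 41775.42

Not relevant to the conversion: freight — on the buyer under both terms; not part of either seller's price.
From FOB to EXW, the seller no longer bears: inland to port, export clearance, origin terminal.
EXW price = 43528.00 − 1245.68 − 318.93 − 187.97 = 41775.42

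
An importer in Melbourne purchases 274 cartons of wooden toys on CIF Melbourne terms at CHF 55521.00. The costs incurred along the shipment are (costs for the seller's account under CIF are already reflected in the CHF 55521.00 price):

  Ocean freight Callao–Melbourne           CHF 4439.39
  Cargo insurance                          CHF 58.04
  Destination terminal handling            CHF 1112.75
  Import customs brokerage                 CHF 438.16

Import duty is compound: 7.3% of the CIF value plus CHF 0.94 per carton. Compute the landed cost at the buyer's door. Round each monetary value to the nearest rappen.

CIF: the seller pays costs through ocean freight and marine insurance to the destination port.
Already in the invoice (seller's account under CIF): freight, insurance — exclude.
The CIF price already equals the CIF value: 55521.00
Ad valorem component: 55521.00 × 7.3% = 4053.03
Specific component: 274 × 0.94 = 257.56
Import duty = 4053.03 + 257.56 = 4310.59
Buyer bears: destination terminal 1112.75 + brokerage 438.16 + duty 4310.59 = 5861.50
Landed cost = invoice 55521.00 + 5861.50 = 61382.50

Total landed cost: CHF 61382.50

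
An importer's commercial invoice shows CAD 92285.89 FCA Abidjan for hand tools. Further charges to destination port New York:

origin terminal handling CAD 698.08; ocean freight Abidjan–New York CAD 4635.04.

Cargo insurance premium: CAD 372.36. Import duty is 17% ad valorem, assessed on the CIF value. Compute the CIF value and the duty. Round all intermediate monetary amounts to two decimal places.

CIF = FCA price + pre-shipment costs + freight + insurance
CIF = 92285.89 + 698.08 + 4635.04 + 372.36 = 97991.37
Import duty = 97991.37 × 17% = 16658.53

CIF value: CAD 97991.37; import duty: CAD 16658.53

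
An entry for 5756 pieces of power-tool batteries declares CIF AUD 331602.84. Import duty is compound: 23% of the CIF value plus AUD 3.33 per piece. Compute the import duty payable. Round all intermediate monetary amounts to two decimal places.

Import duty: AUD 95436.13

Ad valorem component: 331602.84 × 23% = 76268.65
Specific component: 5756 × 3.33 = 19167.48
Import duty = 76268.65 + 19167.48 = 95436.13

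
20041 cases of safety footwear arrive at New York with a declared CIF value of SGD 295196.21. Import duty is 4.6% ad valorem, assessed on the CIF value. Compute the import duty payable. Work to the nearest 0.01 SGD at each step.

Import duty: SGD 13579.03

Import duty = 295196.21 × 4.6% = 13579.03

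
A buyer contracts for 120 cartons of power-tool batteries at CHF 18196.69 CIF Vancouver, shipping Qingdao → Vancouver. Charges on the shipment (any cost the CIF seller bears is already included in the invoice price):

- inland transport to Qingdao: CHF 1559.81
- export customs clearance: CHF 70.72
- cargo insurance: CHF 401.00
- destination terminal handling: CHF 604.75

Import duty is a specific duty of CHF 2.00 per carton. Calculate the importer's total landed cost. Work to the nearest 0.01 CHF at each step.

Total landed cost: CHF 19041.44

CIF: the seller pays costs through ocean freight and marine insurance to the destination port.
Already in the invoice (seller's account under CIF): inland to port, export clearance, insurance — exclude.
The CIF price already equals the CIF value: 18196.69
Import duty = 120 × 2.00 = 240.00
Buyer bears: destination terminal 604.75 + duty 240.00 = 844.75
Landed cost = invoice 18196.69 + 844.75 = 19041.44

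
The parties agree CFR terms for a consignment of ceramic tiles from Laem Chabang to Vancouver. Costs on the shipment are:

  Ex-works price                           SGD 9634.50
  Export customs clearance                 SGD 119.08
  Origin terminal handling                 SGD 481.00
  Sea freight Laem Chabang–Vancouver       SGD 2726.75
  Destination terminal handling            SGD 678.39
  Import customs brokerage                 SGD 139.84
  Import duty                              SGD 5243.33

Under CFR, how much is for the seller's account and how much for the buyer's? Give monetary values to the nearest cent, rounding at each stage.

Seller: SGD 12961.33; buyer: SGD 6061.56

CFR: the seller pays costs through ocean freight to the destination port, but not insurance.
Seller's account: goods 9634.50 + export clearance 119.08 + origin terminal 481.00 + freight 2726.75 = 12961.33
Buyer's account: destination terminal 678.39 + brokerage 139.84 + duty 5243.33 = 6061.56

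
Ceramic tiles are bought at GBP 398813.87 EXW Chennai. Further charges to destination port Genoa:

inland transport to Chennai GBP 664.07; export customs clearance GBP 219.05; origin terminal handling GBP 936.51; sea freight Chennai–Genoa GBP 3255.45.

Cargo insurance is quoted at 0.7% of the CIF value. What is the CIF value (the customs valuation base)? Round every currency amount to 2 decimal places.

CIF value: GBP 406736.10

Let C be the CIF value. C = EXW price + pre-shipment costs + freight + 0.7% × C
C − 0.7% × C = 398813.87 + 664.07 + 219.05 + 936.51 + 3255.45
0.993 × C = 403888.95
C = 403888.95 / 0.993 = 406736.10
Insurance premium = 0.7% × 406736.10 = 2847.15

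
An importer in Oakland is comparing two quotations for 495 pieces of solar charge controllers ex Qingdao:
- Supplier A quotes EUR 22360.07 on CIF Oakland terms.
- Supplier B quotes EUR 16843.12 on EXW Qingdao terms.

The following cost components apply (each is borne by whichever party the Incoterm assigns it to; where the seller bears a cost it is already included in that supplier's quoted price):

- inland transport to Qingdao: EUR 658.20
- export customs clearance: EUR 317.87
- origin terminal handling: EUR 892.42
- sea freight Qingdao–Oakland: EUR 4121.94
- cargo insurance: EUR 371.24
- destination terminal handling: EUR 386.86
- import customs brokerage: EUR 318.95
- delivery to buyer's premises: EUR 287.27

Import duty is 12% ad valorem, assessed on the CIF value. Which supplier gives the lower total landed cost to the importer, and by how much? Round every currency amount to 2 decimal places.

Supplier A is cheaper by EUR 946.08

Supplier A (CIF):
The CIF price already equals the CIF value: 22360.07
Import duty = 22360.07 × 12% = 2683.21
Buyer bears (A): 386.86 + 318.95 + 287.27 = 993.08
Landed cost (A) = invoice 22360.07 + 993.08 + duty 2683.21 = 26036.36
Supplier B (EXW):
CIF value = EXW price + inland to port + export clearance + origin terminal + freight + insurance = 16843.12 + 658.20 + 317.87 + 892.42 + 4121.94 + 371.24 = 23204.79
Import duty = 23204.79 × 12% = 2784.57
Buyer bears (B): 658.20 + 317.87 + 892.42 + 4121.94 + 371.24 + 386.86 + 318.95 + 287.27 = 7354.75
Landed cost (B) = invoice 16843.12 + 7354.75 + duty 2784.57 = 26982.44
Difference = |26036.36 − 26982.44| = 946.08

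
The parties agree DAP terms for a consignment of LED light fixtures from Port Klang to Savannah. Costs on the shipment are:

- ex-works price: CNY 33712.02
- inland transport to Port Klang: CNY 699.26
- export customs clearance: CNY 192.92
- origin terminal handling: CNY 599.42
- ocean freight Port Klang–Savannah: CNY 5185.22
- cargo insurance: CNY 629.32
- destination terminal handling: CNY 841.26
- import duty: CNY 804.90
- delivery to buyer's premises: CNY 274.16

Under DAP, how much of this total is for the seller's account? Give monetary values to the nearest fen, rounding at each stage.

Seller's account: CNY 42133.58

DAP: the seller bears all costs to the named destination except import duty and clearance.
Seller's account: goods 33712.02 + inland to port 699.26 + export clearance 192.92 + origin terminal 599.42 + freight 5185.22 + insurance 629.32 + destination terminal 841.26 + delivery 274.16 = 42133.58
Buyer's account: duty 804.90 = 804.90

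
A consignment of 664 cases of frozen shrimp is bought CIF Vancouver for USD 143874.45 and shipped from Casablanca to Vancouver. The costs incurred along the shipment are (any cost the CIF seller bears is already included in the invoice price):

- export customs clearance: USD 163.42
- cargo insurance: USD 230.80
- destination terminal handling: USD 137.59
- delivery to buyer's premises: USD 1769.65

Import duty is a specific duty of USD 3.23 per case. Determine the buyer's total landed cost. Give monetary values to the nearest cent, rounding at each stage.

Total landed cost: USD 147926.41

CIF: the seller pays costs through ocean freight and marine insurance to the destination port.
Already in the invoice (seller's account under CIF): export clearance, insurance — exclude.
The CIF price already equals the CIF value: 143874.45
Import duty = 664 × 3.23 = 2144.72
Buyer bears: destination terminal 137.59 + delivery 1769.65 + duty 2144.72 = 4051.96
Landed cost = invoice 143874.45 + 4051.96 = 147926.41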